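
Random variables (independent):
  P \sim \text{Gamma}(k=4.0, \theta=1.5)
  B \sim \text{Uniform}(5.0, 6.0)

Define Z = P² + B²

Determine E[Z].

E[Z] = E[P²] + E[B²]
E[P²] = Var(P) + E[P]² = 9 + 36 = 45
E[B²] = Var(B) + E[B]² = 0.083333333 + 30.25 = 30.333333
E[Z] = 45 + 30.333333 = 75.333333

75.333333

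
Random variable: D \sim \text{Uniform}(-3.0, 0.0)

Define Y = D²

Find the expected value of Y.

E[D²] = Var(D) + (E[D])² = 0.75 + 2.25 = 3

3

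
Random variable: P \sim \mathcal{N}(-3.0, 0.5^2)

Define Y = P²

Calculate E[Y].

E[P²] = Var(P) + (E[P])² = 0.25 + 9 = 9.25

9.25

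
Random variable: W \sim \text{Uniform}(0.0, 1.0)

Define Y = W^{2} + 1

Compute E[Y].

E[Y] = 1*E[W²] + 1
E[W] = 0.5
E[W²] = Var(W) + (E[W])² = 0.083333333 + 0.25 = 0.33333333
E[Y] = 1*0.33333333 + 1 = 1.3333333

1.3333333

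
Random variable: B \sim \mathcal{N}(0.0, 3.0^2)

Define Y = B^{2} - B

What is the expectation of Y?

E[Y] = 1*E[B²] - 1*E[B]
E[B] = 0
E[B²] = Var(B) + (E[B])² = 9 + 0 = 9
E[Y] = 1*9 - 1*0 = 9

9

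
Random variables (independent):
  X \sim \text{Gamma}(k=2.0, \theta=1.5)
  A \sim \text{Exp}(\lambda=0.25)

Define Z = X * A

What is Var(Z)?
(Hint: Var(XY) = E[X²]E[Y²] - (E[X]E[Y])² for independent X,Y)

Var(XY) = E[X²]E[Y²] - (E[X]E[Y])²
E[X] = 3, Var(X) = 4.5
E[A] = 4, Var(A) = 16
E[X²] = 4.5 + 3² = 13.5
E[A²] = 16 + 4² = 32
Var(Z) = 13.5*32 - (3*4)²
= 432 - 144 = 288

288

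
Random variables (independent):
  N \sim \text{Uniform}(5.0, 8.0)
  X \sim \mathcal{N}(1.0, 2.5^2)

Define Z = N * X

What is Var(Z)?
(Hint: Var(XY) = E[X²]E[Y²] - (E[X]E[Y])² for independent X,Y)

Var(XY) = E[X²]E[Y²] - (E[X]E[Y])²
E[N] = 6.5, Var(N) = 0.75
E[X] = 1, Var(X) = 6.25
E[N²] = 0.75 + 6.5² = 43
E[X²] = 6.25 + 1² = 7.25
Var(Z) = 43*7.25 - (6.5*1)²
= 311.75 - 42.25 = 269.5

269.5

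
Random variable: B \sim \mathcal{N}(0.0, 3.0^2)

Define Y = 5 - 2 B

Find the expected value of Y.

For Y = -2B + 5:
E[Y] = -2 * E[B] + 5
E[B] = 0.0 = 0
E[Y] = -2 * 0 + 5 = 5

5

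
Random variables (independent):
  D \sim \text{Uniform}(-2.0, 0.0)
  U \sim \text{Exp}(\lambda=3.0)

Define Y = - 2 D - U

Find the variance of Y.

For independent RVs: Var(aX + bY) = a²Var(X) + b²Var(Y)
Var(D) = 0.33333333
Var(U) = 0.11111111
Var(Y) = (-2)²*0.33333333 + (-1)²*0.11111111
= 4*0.33333333 + 1*0.11111111 = 1.4444444

1.4444444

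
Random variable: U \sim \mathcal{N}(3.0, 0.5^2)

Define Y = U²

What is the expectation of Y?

Using E[X²] = Var(X) + (E[X])²:
E[U] = 3
Var(U) = 0.5^2 = 0.25
E[U²] = 0.25 + 3² = 0.25 + 9 = 9.25

9.25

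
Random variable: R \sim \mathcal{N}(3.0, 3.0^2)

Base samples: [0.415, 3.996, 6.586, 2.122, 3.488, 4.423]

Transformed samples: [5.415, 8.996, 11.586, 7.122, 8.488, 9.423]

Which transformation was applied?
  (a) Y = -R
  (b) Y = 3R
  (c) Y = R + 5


Checking option (c) Y = R + 5:
  R = 0.415 -> Y = 5.415 ✓
  R = 3.996 -> Y = 8.996 ✓
  R = 6.586 -> Y = 11.586 ✓
All samples match this transformation.

(c) R + 5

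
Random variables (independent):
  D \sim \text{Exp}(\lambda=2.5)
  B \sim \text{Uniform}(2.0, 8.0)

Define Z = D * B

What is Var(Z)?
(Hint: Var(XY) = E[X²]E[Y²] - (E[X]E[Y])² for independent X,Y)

Var(XY) = E[X²]E[Y²] - (E[X]E[Y])²
E[D] = 0.4, Var(D) = 0.16
E[B] = 5, Var(B) = 3
E[D²] = 0.16 + 0.4² = 0.32
E[B²] = 3 + 5² = 28
Var(Z) = 0.32*28 - (0.4*5)²
= 8.96 - 4 = 4.96

4.96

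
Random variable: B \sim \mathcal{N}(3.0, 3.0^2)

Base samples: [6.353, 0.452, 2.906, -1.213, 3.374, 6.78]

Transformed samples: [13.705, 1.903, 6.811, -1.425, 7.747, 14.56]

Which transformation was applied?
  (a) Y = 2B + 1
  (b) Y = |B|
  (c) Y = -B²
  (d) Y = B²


Checking option (a) Y = 2B + 1:
  B = 6.353 -> Y = 13.705 ✓
  B = 0.452 -> Y = 1.903 ✓
  B = 2.906 -> Y = 6.811 ✓
All samples match this transformation.

(a) 2B + 1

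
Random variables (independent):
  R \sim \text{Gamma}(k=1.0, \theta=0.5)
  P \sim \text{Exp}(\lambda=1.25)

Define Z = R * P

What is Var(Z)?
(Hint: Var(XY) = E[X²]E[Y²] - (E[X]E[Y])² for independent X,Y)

Var(XY) = E[X²]E[Y²] - (E[X]E[Y])²
E[R] = 0.5, Var(R) = 0.25
E[P] = 0.8, Var(P) = 0.64
E[R²] = 0.25 + 0.5² = 0.5
E[P²] = 0.64 + 0.8² = 1.28
Var(Z) = 0.5*1.28 - (0.5*0.8)²
= 0.64 - 0.16 = 0.48

0.48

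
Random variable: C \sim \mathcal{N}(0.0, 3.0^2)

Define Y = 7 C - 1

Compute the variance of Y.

For Y = aC + b: Var(Y) = a² * Var(C)
Var(C) = 3.0^2 = 9
Var(Y) = 7² * 9 = 49 * 9 = 441

441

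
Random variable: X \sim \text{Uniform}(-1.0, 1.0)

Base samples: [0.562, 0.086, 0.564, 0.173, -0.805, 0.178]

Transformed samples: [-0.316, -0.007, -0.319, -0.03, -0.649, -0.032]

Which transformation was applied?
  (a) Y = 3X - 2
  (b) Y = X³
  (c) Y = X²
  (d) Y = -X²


Checking option (d) Y = -X²:
  X = 0.562 -> Y = -0.316 ✓
  X = 0.086 -> Y = -0.007 ✓
  X = 0.564 -> Y = -0.319 ✓
All samples match this transformation.

(d) -X²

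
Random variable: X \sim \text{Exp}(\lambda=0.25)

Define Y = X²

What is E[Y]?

Using E[X²] = Var(X) + (E[X])²:
E[X] = 4
Var(X) = 1/0.25^2 = 16
E[X²] = 16 + 4² = 16 + 16 = 32

32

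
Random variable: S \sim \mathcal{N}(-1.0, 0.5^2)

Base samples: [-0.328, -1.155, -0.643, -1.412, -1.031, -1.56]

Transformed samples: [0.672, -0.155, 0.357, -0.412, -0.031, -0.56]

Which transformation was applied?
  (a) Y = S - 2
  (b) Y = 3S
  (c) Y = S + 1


Checking option (c) Y = S + 1:
  S = -0.328 -> Y = 0.672 ✓
  S = -1.155 -> Y = -0.155 ✓
  S = -0.643 -> Y = 0.357 ✓
All samples match this transformation.

(c) S + 1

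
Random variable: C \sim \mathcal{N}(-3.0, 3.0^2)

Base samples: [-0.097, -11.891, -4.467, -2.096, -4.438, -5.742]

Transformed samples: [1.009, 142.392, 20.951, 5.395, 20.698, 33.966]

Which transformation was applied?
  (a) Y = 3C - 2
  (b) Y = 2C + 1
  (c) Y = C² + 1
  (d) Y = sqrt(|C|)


Checking option (c) Y = C² + 1:
  C = -0.097 -> Y = 1.009 ✓
  C = -11.891 -> Y = 142.392 ✓
  C = -4.467 -> Y = 20.951 ✓
All samples match this transformation.

(c) C² + 1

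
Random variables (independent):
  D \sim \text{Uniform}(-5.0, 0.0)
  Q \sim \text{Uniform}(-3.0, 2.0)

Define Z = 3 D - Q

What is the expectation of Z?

E[Z] = 3*E[D] - 1*E[Q]
E[D] = -2.5
E[Q] = -0.5
E[Z] = 3*(-2.5) - 1*(-0.5) = -7

-7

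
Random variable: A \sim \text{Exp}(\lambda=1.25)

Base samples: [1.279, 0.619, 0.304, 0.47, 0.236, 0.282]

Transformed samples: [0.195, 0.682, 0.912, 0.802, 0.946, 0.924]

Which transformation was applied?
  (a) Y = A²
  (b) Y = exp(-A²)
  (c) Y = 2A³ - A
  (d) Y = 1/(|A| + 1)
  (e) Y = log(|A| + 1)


Checking option (b) Y = exp(-A²):
  A = 1.279 -> Y = 0.195 ✓
  A = 0.619 -> Y = 0.682 ✓
  A = 0.304 -> Y = 0.912 ✓
All samples match this transformation.

(b) exp(-A²)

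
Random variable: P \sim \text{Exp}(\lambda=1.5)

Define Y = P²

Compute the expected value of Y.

Using E[X²] = Var(X) + (E[X])²:
E[P] = 0.66666667
Var(P) = 1/1.5^2 = 0.44444444
E[P²] = 0.44444444 + 0.66666667² = 0.44444444 + 0.44444444 = 0.88888889

0.88888889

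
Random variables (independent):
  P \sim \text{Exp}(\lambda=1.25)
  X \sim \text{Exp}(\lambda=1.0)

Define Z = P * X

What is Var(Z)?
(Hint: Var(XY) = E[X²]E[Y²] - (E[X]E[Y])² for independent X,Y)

Var(XY) = E[X²]E[Y²] - (E[X]E[Y])²
E[P] = 0.8, Var(P) = 0.64
E[X] = 1, Var(X) = 1
E[P²] = 0.64 + 0.8² = 1.28
E[X²] = 1 + 1² = 2
Var(Z) = 1.28*2 - (0.8*1)²
= 2.56 - 0.64 = 1.92

1.92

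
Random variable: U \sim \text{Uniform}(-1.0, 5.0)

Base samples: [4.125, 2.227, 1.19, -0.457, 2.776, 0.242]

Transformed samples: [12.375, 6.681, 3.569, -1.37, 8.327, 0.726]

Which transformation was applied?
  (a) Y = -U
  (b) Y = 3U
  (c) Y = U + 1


Checking option (b) Y = 3U:
  U = 4.125 -> Y = 12.375 ✓
  U = 2.227 -> Y = 6.681 ✓
  U = 1.19 -> Y = 3.569 ✓
All samples match this transformation.

(b) 3U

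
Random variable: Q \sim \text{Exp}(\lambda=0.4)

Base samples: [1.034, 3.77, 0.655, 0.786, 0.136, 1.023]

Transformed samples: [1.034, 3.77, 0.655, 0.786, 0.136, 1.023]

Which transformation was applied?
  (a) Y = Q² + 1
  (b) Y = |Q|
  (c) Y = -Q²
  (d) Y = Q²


Checking option (b) Y = |Q|:
  Q = 1.034 -> Y = 1.034 ✓
  Q = 3.77 -> Y = 3.77 ✓
  Q = 0.655 -> Y = 0.655 ✓
All samples match this transformation.

(b) |Q|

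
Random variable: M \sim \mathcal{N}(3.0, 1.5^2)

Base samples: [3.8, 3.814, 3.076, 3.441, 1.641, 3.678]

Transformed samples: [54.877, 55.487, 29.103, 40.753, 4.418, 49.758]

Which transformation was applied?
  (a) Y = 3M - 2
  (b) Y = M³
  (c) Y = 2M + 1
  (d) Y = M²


Checking option (b) Y = M³:
  M = 3.8 -> Y = 54.877 ✓
  M = 3.814 -> Y = 55.487 ✓
  M = 3.076 -> Y = 29.103 ✓
All samples match this transformation.

(b) M³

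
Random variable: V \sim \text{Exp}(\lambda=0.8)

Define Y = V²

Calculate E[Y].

E[V²] = Var(V) + (E[V])² = 1.5625 + 1.5625 = 3.125

3.125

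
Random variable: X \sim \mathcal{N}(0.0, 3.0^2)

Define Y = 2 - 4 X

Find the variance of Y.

For Y = aX + b: Var(Y) = a² * Var(X)
Var(X) = 3.0^2 = 9
Var(Y) = (-4)² * 9 = 16 * 9 = 144

144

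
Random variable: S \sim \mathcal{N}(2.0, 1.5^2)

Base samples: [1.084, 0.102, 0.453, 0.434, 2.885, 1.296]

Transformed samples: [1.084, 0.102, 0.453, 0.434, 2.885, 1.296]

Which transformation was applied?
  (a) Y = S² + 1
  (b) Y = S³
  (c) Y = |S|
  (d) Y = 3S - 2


Checking option (c) Y = |S|:
  S = 1.084 -> Y = 1.084 ✓
  S = 0.102 -> Y = 0.102 ✓
  S = 0.453 -> Y = 0.453 ✓
All samples match this transformation.

(c) |S|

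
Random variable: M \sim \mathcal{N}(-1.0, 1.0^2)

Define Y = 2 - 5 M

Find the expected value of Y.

For Y = -5M + 2:
E[Y] = -5 * E[M] + 2
E[M] = -1.0 = -1
E[Y] = -5 * (-1) + 2 = 7

7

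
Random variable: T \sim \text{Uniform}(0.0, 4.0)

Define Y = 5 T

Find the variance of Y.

For Y = aT + b: Var(Y) = a² * Var(T)
Var(T) = (4 - 0)^2/12 = 1.3333333
Var(Y) = 5² * 1.3333333 = 25 * 1.3333333 = 33.333333

33.333333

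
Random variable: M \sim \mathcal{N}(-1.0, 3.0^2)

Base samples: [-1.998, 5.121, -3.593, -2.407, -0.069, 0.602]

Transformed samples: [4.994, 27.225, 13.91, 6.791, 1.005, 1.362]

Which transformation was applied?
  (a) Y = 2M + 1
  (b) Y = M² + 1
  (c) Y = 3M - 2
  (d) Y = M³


Checking option (b) Y = M² + 1:
  M = -1.998 -> Y = 4.994 ✓
  M = 5.121 -> Y = 27.225 ✓
  M = -3.593 -> Y = 13.91 ✓
All samples match this transformation.

(b) M² + 1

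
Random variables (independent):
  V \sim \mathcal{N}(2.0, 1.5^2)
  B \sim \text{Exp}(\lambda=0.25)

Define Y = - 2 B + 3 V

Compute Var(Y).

For independent RVs: Var(aX + bY) = a²Var(X) + b²Var(Y)
Var(V) = 2.25
Var(B) = 16
Var(Y) = 3²*2.25 + (-2)²*16
= 9*2.25 + 4*16 = 84.25

84.25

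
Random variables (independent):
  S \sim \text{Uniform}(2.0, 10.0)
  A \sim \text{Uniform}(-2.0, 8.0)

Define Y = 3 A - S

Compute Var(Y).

For independent RVs: Var(aX + bY) = a²Var(X) + b²Var(Y)
Var(S) = 5.3333333
Var(A) = 8.3333333
Var(Y) = (-1)²*5.3333333 + 3²*8.3333333
= 1*5.3333333 + 9*8.3333333 = 80.333333

80.333333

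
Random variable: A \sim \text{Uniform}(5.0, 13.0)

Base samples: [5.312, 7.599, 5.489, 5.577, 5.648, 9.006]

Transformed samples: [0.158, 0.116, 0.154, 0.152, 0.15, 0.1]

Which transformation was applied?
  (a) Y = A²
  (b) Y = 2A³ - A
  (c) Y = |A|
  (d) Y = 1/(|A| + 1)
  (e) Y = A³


Checking option (d) Y = 1/(|A| + 1):
  A = 5.312 -> Y = 0.158 ✓
  A = 7.599 -> Y = 0.116 ✓
  A = 5.489 -> Y = 0.154 ✓
All samples match this transformation.

(d) 1/(|A| + 1)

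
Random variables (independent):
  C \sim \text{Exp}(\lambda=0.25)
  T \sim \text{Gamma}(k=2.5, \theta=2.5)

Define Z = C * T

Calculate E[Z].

For independent RVs: E[XY] = E[X]*E[Y]
E[C] = 4
E[T] = 6.25
E[Z] = 4 * 6.25 = 25

25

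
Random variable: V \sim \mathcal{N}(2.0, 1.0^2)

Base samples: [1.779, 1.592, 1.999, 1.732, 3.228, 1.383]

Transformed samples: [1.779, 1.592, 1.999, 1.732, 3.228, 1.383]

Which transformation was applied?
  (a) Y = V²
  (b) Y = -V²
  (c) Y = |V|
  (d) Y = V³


Checking option (c) Y = |V|:
  V = 1.779 -> Y = 1.779 ✓
  V = 1.592 -> Y = 1.592 ✓
  V = 1.999 -> Y = 1.999 ✓
All samples match this transformation.

(c) |V|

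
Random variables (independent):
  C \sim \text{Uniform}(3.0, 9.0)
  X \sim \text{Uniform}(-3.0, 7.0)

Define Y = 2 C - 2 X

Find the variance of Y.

For independent RVs: Var(aX + bY) = a²Var(X) + b²Var(Y)
Var(C) = 3
Var(X) = 8.3333333
Var(Y) = 2²*3 + (-2)²*8.3333333
= 4*3 + 4*8.3333333 = 45.333333

45.333333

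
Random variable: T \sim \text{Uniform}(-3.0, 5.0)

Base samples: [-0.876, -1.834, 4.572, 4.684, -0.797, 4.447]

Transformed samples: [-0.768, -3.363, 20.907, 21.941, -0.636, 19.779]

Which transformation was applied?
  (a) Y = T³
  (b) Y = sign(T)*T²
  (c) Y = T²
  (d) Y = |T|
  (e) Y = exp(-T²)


Checking option (b) Y = sign(T)*T²:
  T = -0.876 -> Y = -0.768 ✓
  T = -1.834 -> Y = -3.363 ✓
  T = 4.572 -> Y = 20.907 ✓
All samples match this transformation.

(b) sign(T)*T²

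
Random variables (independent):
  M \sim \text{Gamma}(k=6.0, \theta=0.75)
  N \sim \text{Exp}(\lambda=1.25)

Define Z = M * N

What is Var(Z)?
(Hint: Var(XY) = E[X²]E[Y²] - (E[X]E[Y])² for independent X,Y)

Var(XY) = E[X²]E[Y²] - (E[X]E[Y])²
E[M] = 4.5, Var(M) = 3.375
E[N] = 0.8, Var(N) = 0.64
E[M²] = 3.375 + 4.5² = 23.625
E[N²] = 0.64 + 0.8² = 1.28
Var(Z) = 23.625*1.28 - (4.5*0.8)²
= 30.24 - 12.96 = 17.28

17.28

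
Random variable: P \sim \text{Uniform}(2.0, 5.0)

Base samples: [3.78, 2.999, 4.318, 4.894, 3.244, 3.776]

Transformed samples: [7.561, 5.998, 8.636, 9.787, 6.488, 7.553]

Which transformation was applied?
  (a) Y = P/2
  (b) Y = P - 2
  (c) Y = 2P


Checking option (c) Y = 2P:
  P = 3.78 -> Y = 7.561 ✓
  P = 2.999 -> Y = 5.998 ✓
  P = 4.318 -> Y = 8.636 ✓
All samples match this transformation.

(c) 2P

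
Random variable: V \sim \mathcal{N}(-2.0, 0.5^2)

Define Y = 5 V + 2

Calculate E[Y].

For Y = 5V + 2:
E[Y] = 5 * E[V] + 2
E[V] = -2.0 = -2
E[Y] = 5 * (-2) + 2 = -8

-8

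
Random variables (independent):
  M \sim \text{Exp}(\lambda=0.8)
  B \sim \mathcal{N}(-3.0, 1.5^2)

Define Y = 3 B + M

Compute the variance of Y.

For independent RVs: Var(aX + bY) = a²Var(X) + b²Var(Y)
Var(M) = 1.5625
Var(B) = 2.25
Var(Y) = 1²*1.5625 + 3²*2.25
= 1*1.5625 + 9*2.25 = 21.8125

21.8125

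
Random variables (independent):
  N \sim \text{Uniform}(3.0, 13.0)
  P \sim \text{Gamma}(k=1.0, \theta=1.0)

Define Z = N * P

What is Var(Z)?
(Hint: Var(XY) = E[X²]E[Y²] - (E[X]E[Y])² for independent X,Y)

Var(XY) = E[X²]E[Y²] - (E[X]E[Y])²
E[N] = 8, Var(N) = 8.3333333
E[P] = 1, Var(P) = 1
E[N²] = 8.3333333 + 8² = 72.333333
E[P²] = 1 + 1² = 2
Var(Z) = 72.333333*2 - (8*1)²
= 144.66667 - 64 = 80.666667

80.666667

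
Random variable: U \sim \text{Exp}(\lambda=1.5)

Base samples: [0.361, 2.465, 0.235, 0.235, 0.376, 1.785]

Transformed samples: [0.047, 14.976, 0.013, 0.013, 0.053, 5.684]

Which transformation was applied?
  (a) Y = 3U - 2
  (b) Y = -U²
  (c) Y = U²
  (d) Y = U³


Checking option (d) Y = U³:
  U = 0.361 -> Y = 0.047 ✓
  U = 2.465 -> Y = 14.976 ✓
  U = 0.235 -> Y = 0.013 ✓
All samples match this transformation.

(d) U³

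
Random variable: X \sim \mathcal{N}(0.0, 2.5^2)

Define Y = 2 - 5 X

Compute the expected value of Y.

For Y = -5X + 2:
E[Y] = -5 * E[X] + 2
E[X] = 0.0 = 0
E[Y] = -5 * 0 + 2 = 2

2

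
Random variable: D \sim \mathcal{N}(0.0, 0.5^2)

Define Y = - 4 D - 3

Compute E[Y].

For Y = -4D - 3:
E[Y] = -4 * E[D] - 3
E[D] = 0.0 = 0
E[Y] = -4 * 0 - 3 = -3

-3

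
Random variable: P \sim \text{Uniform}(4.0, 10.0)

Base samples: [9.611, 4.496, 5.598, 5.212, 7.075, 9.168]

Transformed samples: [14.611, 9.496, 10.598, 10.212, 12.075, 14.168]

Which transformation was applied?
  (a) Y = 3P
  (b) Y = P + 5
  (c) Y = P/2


Checking option (b) Y = P + 5:
  P = 9.611 -> Y = 14.611 ✓
  P = 4.496 -> Y = 9.496 ✓
  P = 5.598 -> Y = 10.598 ✓
All samples match this transformation.

(b) P + 5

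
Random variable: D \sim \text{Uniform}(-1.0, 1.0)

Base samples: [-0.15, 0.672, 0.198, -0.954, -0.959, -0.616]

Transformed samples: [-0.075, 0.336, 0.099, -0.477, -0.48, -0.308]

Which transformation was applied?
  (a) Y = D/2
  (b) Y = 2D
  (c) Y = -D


Checking option (a) Y = D/2:
  D = -0.15 -> Y = -0.075 ✓
  D = 0.672 -> Y = 0.336 ✓
  D = 0.198 -> Y = 0.099 ✓
All samples match this transformation.

(a) D/2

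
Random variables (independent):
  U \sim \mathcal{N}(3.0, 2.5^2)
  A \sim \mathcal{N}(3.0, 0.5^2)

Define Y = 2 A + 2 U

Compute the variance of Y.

For independent RVs: Var(aX + bY) = a²Var(X) + b²Var(Y)
Var(U) = 6.25
Var(A) = 0.25
Var(Y) = 2²*6.25 + 2²*0.25
= 4*6.25 + 4*0.25 = 26

26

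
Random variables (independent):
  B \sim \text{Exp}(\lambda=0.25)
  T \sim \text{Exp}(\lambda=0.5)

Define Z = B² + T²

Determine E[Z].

E[Z] = E[B²] + E[T²]
E[B²] = Var(B) + E[B]² = 16 + 16 = 32
E[T²] = Var(T) + E[T]² = 4 + 4 = 8
E[Z] = 32 + 8 = 40

40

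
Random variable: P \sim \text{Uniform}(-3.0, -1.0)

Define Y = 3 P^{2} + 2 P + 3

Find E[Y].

E[Y] = 3*E[P²] + 2*E[P] + 3
E[P] = -2
E[P²] = Var(P) + (E[P])² = 0.33333333 + 4 = 4.3333333
E[Y] = 3*4.3333333 + 2*(-2) + 3 = 12

12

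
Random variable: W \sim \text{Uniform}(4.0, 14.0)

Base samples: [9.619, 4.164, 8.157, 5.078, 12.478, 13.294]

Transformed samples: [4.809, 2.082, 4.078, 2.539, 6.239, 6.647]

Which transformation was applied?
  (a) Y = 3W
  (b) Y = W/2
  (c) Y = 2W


Checking option (b) Y = W/2:
  W = 9.619 -> Y = 4.809 ✓
  W = 4.164 -> Y = 2.082 ✓
  W = 8.157 -> Y = 4.078 ✓
All samples match this transformation.

(b) W/2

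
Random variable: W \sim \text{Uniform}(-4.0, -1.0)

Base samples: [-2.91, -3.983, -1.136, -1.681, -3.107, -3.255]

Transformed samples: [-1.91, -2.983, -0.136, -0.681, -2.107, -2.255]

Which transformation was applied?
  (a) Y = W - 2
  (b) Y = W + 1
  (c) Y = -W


Checking option (b) Y = W + 1:
  W = -2.91 -> Y = -1.91 ✓
  W = -3.983 -> Y = -2.983 ✓
  W = -1.136 -> Y = -0.136 ✓
All samples match this transformation.

(b) W + 1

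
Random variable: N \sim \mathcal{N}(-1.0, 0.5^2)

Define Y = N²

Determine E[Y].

Using E[X²] = Var(X) + (E[X])²:
E[N] = -1
Var(N) = 0.5^2 = 0.25
E[N²] = 0.25 + (-1)² = 0.25 + 1 = 1.25

1.25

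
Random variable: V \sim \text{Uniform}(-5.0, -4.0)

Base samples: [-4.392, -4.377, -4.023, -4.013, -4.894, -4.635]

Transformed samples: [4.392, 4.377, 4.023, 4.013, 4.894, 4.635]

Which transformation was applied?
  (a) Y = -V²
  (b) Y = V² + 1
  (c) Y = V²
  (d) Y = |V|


Checking option (d) Y = |V|:
  V = -4.392 -> Y = 4.392 ✓
  V = -4.377 -> Y = 4.377 ✓
  V = -4.023 -> Y = 4.023 ✓
All samples match this transformation.

(d) |V|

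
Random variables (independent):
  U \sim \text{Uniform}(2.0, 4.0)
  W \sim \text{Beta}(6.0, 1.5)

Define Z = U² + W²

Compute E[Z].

E[Z] = E[U²] + E[W²]
E[U²] = Var(U) + E[U]² = 0.33333333 + 9 = 9.3333333
E[W²] = Var(W) + E[W]² = 0.018823529 + 0.64 = 0.65882353
E[Z] = 9.3333333 + 0.65882353 = 9.9921569

9.9921569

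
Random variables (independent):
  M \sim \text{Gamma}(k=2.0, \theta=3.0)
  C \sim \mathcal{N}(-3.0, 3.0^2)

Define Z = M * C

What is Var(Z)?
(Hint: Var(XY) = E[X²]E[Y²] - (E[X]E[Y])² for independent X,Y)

Var(XY) = E[X²]E[Y²] - (E[X]E[Y])²
E[M] = 6, Var(M) = 18
E[C] = -3, Var(C) = 9
E[M²] = 18 + 6² = 54
E[C²] = 9 + (-3)² = 18
Var(Z) = 54*18 - (6*(-3))²
= 972 - 324 = 648

648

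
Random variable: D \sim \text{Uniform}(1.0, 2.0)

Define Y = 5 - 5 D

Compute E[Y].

For Y = -5D + 5:
E[Y] = -5 * E[D] + 5
E[D] = (1 + 2)/2 = 1.5
E[Y] = -5 * 1.5 + 5 = -2.5

-2.5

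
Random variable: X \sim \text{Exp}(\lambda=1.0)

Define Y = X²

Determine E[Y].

E[X²] = Var(X) + (E[X])² = 1 + 1 = 2

2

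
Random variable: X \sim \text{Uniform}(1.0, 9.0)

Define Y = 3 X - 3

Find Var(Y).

For Y = aX + b: Var(Y) = a² * Var(X)
Var(X) = (9 - 1)^2/12 = 5.3333333
Var(Y) = 3² * 5.3333333 = 9 * 5.3333333 = 48

48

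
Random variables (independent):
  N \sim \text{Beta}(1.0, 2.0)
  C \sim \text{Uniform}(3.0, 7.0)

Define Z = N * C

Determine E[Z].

For independent RVs: E[XY] = E[X]*E[Y]
E[N] = 0.33333333
E[C] = 5
E[Z] = 0.33333333 * 5 = 1.6666667

1.6666667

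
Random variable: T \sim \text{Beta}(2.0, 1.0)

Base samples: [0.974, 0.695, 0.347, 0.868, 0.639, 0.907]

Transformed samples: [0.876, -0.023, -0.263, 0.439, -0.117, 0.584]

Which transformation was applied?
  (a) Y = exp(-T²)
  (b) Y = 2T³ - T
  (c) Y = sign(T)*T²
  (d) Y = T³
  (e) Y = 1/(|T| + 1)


Checking option (b) Y = 2T³ - T:
  T = 0.974 -> Y = 0.876 ✓
  T = 0.695 -> Y = -0.023 ✓
  T = 0.347 -> Y = -0.263 ✓
All samples match this transformation.

(b) 2T³ - T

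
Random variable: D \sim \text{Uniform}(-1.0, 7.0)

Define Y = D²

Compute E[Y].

Using E[X²] = Var(X) + (E[X])²:
E[D] = 3
Var(D) = (7 + 1)^2/12 = 5.3333333
E[D²] = 5.3333333 + 3² = 5.3333333 + 9 = 14.333333

14.333333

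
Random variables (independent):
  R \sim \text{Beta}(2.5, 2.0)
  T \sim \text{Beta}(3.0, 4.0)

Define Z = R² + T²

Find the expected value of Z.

E[Z] = E[R²] + E[T²]
E[R²] = Var(R) + E[R]² = 0.044893378 + 0.30864198 = 0.35353535
E[T²] = Var(T) + E[T]² = 0.030612245 + 0.18367347 = 0.21428571
E[Z] = 0.35353535 + 0.21428571 = 0.56782107

0.56782107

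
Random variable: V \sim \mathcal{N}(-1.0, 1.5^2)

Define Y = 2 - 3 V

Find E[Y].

For Y = -3V + 2:
E[Y] = -3 * E[V] + 2
E[V] = -1.0 = -1
E[Y] = -3 * (-1) + 2 = 5

5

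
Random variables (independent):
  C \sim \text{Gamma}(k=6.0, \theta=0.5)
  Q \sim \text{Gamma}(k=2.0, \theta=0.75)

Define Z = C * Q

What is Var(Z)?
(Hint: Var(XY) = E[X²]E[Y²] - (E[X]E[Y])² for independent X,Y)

Var(XY) = E[X²]E[Y²] - (E[X]E[Y])²
E[C] = 3, Var(C) = 1.5
E[Q] = 1.5, Var(Q) = 1.125
E[C²] = 1.5 + 3² = 10.5
E[Q²] = 1.125 + 1.5² = 3.375
Var(Z) = 10.5*3.375 - (3*1.5)²
= 35.4375 - 20.25 = 15.1875

15.1875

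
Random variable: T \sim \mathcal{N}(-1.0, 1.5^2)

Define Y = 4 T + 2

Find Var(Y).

For Y = aT + b: Var(Y) = a² * Var(T)
Var(T) = 1.5^2 = 2.25
Var(Y) = 4² * 2.25 = 16 * 2.25 = 36

36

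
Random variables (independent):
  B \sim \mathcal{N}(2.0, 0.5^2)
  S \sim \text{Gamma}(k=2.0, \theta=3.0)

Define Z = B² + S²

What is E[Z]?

E[Z] = E[B²] + E[S²]
E[B²] = Var(B) + E[B]² = 0.25 + 4 = 4.25
E[S²] = Var(S) + E[S]² = 18 + 36 = 54
E[Z] = 4.25 + 54 = 58.25

58.25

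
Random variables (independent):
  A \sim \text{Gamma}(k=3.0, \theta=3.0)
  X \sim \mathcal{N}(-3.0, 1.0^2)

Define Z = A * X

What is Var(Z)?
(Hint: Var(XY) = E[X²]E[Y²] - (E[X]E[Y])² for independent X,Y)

Var(XY) = E[X²]E[Y²] - (E[X]E[Y])²
E[A] = 9, Var(A) = 27
E[X] = -3, Var(X) = 1
E[A²] = 27 + 9² = 108
E[X²] = 1 + (-3)² = 10
Var(Z) = 108*10 - (9*(-3))²
= 1080 - 729 = 351

351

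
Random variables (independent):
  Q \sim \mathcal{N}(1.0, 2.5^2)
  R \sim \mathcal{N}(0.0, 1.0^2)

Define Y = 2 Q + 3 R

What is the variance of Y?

For independent RVs: Var(aX + bY) = a²Var(X) + b²Var(Y)
Var(Q) = 6.25
Var(R) = 1
Var(Y) = 2²*6.25 + 3²*1
= 4*6.25 + 9*1 = 34

34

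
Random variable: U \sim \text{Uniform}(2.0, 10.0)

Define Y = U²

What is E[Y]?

Using E[X²] = Var(X) + (E[X])²:
E[U] = 6
Var(U) = (10 - 2)^2/12 = 5.3333333
E[U²] = 5.3333333 + 6² = 5.3333333 + 36 = 41.333333

41.333333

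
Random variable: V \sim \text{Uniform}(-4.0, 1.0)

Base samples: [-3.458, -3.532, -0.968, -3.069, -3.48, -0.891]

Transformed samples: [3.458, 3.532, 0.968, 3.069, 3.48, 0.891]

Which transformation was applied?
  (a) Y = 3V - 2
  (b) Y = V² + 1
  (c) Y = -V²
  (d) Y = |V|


Checking option (d) Y = |V|:
  V = -3.458 -> Y = 3.458 ✓
  V = -3.532 -> Y = 3.532 ✓
  V = -0.968 -> Y = 0.968 ✓
All samples match this transformation.

(d) |V|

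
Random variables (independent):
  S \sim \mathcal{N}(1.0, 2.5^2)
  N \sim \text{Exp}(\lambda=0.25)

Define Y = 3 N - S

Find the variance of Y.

For independent RVs: Var(aX + bY) = a²Var(X) + b²Var(Y)
Var(S) = 6.25
Var(N) = 16
Var(Y) = (-1)²*6.25 + 3²*16
= 1*6.25 + 9*16 = 150.25

150.25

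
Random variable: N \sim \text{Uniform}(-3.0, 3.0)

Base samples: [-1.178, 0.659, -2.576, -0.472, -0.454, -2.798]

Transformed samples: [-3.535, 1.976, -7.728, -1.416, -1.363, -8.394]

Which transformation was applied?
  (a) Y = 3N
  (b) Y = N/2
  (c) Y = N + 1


Checking option (a) Y = 3N:
  N = -1.178 -> Y = -3.535 ✓
  N = 0.659 -> Y = 1.976 ✓
  N = -2.576 -> Y = -7.728 ✓
All samples match this transformation.

(a) 3N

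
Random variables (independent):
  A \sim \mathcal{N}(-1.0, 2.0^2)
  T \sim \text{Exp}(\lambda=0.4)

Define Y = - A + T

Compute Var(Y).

For independent RVs: Var(aX + bY) = a²Var(X) + b²Var(Y)
Var(A) = 4
Var(T) = 6.25
Var(Y) = (-1)²*4 + 1²*6.25
= 1*4 + 1*6.25 = 10.25

10.25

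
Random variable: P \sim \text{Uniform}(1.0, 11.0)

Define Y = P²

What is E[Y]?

Using E[X²] = Var(X) + (E[X])²:
E[P] = 6
Var(P) = (11 - 1)^2/12 = 8.3333333
E[P²] = 8.3333333 + 6² = 8.3333333 + 36 = 44.333333

44.333333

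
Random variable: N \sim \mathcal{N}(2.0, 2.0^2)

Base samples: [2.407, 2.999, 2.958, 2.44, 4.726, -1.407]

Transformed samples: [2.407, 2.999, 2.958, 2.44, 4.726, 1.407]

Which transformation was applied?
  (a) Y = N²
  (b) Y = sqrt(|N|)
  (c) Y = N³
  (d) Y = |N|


Checking option (d) Y = |N|:
  N = 2.407 -> Y = 2.407 ✓
  N = 2.999 -> Y = 2.999 ✓
  N = 2.958 -> Y = 2.958 ✓
All samples match this transformation.

(d) |N|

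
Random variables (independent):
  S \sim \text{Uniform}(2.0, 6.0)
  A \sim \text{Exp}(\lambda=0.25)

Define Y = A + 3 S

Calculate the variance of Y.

For independent RVs: Var(aX + bY) = a²Var(X) + b²Var(Y)
Var(S) = 1.3333333
Var(A) = 16
Var(Y) = 3²*1.3333333 + 1²*16
= 9*1.3333333 + 1*16 = 28

28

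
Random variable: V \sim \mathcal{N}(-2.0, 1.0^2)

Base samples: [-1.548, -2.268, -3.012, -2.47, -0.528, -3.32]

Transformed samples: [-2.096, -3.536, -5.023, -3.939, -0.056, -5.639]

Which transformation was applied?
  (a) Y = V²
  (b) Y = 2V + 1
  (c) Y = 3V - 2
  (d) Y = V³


Checking option (b) Y = 2V + 1:
  V = -1.548 -> Y = -2.096 ✓
  V = -2.268 -> Y = -3.536 ✓
  V = -3.012 -> Y = -5.023 ✓
All samples match this transformation.

(b) 2V + 1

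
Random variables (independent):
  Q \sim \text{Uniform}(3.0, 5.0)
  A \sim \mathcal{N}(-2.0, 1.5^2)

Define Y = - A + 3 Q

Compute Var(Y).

For independent RVs: Var(aX + bY) = a²Var(X) + b²Var(Y)
Var(Q) = 0.33333333
Var(A) = 2.25
Var(Y) = 3²*0.33333333 + (-1)²*2.25
= 9*0.33333333 + 1*2.25 = 5.25

5.25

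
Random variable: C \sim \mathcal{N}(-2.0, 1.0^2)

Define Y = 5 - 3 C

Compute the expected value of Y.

For Y = -3C + 5:
E[Y] = -3 * E[C] + 5
E[C] = -2.0 = -2
E[Y] = -3 * (-2) + 5 = 11

11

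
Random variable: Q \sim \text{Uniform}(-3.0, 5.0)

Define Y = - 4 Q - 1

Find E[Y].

For Y = -4Q - 1:
E[Y] = -4 * E[Q] - 1
E[Q] = (-3 + 5)/2 = 1
E[Y] = -4 * 1 - 1 = -5

-5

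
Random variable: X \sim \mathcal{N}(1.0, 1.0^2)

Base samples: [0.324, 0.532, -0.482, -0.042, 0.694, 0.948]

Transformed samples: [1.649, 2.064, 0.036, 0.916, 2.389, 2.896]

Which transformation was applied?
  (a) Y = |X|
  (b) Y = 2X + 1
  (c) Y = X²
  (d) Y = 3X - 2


Checking option (b) Y = 2X + 1:
  X = 0.324 -> Y = 1.649 ✓
  X = 0.532 -> Y = 2.064 ✓
  X = -0.482 -> Y = 0.036 ✓
All samples match this transformation.

(b) 2X + 1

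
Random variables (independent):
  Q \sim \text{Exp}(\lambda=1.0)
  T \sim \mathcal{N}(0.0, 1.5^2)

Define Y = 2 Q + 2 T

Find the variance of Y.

For independent RVs: Var(aX + bY) = a²Var(X) + b²Var(Y)
Var(Q) = 1
Var(T) = 2.25
Var(Y) = 2²*1 + 2²*2.25
= 4*1 + 4*2.25 = 13

13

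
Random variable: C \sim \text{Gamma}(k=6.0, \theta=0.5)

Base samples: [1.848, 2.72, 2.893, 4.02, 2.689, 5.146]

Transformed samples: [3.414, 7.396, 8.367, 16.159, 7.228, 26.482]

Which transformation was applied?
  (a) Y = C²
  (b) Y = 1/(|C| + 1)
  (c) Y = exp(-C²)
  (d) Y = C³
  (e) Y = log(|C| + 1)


Checking option (a) Y = C²:
  C = 1.848 -> Y = 3.414 ✓
  C = 2.72 -> Y = 7.396 ✓
  C = 2.893 -> Y = 8.367 ✓
All samples match this transformation.

(a) C²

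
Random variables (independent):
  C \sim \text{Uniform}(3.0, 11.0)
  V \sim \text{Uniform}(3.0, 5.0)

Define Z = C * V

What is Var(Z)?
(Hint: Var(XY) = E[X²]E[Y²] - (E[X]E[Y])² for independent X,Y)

Var(XY) = E[X²]E[Y²] - (E[X]E[Y])²
E[C] = 7, Var(C) = 5.3333333
E[V] = 4, Var(V) = 0.33333333
E[C²] = 5.3333333 + 7² = 54.333333
E[V²] = 0.33333333 + 4² = 16.333333
Var(Z) = 54.333333*16.333333 - (7*4)²
= 887.44444 - 784 = 103.44444

103.44444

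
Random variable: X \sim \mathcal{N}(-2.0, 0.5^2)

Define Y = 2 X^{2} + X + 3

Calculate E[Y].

E[Y] = 2*E[X²] + 1*E[X] + 3
E[X] = -2
E[X²] = Var(X) + (E[X])² = 0.25 + 4 = 4.25
E[Y] = 2*4.25 + 1*(-2) + 3 = 9.5

9.5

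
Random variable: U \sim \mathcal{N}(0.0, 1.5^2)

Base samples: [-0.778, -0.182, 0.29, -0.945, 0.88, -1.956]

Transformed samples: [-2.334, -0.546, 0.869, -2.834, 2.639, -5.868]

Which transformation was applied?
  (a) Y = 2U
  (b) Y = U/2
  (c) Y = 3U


Checking option (c) Y = 3U:
  U = -0.778 -> Y = -2.334 ✓
  U = -0.182 -> Y = -0.546 ✓
  U = 0.29 -> Y = 0.869 ✓
All samples match this transformation.

(c) 3U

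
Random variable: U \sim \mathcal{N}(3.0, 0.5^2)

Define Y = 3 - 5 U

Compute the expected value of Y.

For Y = -5U + 3:
E[Y] = -5 * E[U] + 3
E[U] = 3.0 = 3
E[Y] = -5 * 3 + 3 = -12

-12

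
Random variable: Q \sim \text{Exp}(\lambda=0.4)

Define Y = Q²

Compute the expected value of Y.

E[Q²] = Var(Q) + (E[Q])² = 6.25 + 6.25 = 12.5

12.5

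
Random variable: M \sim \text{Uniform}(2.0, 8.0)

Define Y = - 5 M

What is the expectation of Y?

For Y = -5M:
E[Y] = -5 * E[M]
E[M] = (2 + 8)/2 = 5
E[Y] = -5 * 5 = -25

-25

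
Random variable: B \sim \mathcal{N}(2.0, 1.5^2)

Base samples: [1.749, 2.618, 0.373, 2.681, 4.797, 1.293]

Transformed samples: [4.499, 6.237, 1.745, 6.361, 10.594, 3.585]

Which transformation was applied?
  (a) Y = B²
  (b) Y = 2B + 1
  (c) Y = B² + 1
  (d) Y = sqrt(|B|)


Checking option (b) Y = 2B + 1:
  B = 1.749 -> Y = 4.499 ✓
  B = 2.618 -> Y = 6.237 ✓
  B = 0.373 -> Y = 1.745 ✓
All samples match this transformation.

(b) 2B + 1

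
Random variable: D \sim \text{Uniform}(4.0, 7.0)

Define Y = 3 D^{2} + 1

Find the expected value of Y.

E[Y] = 3*E[D²] + 1
E[D] = 5.5
E[D²] = Var(D) + (E[D])² = 0.75 + 30.25 = 31
E[Y] = 3*31 + 1 = 94

94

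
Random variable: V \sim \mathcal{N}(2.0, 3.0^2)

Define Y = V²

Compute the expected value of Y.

Using E[X²] = Var(X) + (E[X])²:
E[V] = 2
Var(V) = 3.0^2 = 9
E[V²] = 9 + 2² = 9 + 4 = 13

13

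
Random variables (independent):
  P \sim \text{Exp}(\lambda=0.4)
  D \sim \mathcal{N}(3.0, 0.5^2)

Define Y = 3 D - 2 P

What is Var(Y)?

For independent RVs: Var(aX + bY) = a²Var(X) + b²Var(Y)
Var(P) = 6.25
Var(D) = 0.25
Var(Y) = (-2)²*6.25 + 3²*0.25
= 4*6.25 + 9*0.25 = 27.25

27.25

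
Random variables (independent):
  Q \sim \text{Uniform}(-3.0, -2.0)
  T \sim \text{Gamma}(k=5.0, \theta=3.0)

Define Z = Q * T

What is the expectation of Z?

For independent RVs: E[XY] = E[X]*E[Y]
E[Q] = -2.5
E[T] = 15
E[Z] = -2.5 * 15 = -37.5

-37.5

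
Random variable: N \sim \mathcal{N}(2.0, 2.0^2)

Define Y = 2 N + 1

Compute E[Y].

For Y = 2N + 1:
E[Y] = 2 * E[N] + 1
E[N] = 2.0 = 2
E[Y] = 2 * 2 + 1 = 5

5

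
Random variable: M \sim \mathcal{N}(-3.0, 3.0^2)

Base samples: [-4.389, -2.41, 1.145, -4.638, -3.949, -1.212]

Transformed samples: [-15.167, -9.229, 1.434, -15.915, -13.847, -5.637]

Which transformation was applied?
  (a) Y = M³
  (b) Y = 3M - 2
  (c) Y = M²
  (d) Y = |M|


Checking option (b) Y = 3M - 2:
  M = -4.389 -> Y = -15.167 ✓
  M = -2.41 -> Y = -9.229 ✓
  M = 1.145 -> Y = 1.434 ✓
All samples match this transformation.

(b) 3M - 2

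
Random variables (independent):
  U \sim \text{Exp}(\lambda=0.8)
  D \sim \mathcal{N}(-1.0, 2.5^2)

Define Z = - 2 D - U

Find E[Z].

E[Z] = -1*E[U] - 2*E[D]
E[U] = 1.25
E[D] = -1
E[Z] = -1*1.25 - 2*(-1) = 0.75

0.75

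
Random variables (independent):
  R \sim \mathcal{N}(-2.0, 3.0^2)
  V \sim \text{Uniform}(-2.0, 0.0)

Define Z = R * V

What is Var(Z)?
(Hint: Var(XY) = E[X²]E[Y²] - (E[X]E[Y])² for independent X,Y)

Var(XY) = E[X²]E[Y²] - (E[X]E[Y])²
E[R] = -2, Var(R) = 9
E[V] = -1, Var(V) = 0.33333333
E[R²] = 9 + (-2)² = 13
E[V²] = 0.33333333 + (-1)² = 1.3333333
Var(Z) = 13*1.3333333 - (-2*(-1))²
= 17.333333 - 4 = 13.333333

13.333333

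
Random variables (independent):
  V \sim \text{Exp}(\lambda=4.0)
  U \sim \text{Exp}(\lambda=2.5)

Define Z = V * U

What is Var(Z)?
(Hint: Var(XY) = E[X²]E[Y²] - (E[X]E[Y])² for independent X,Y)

Var(XY) = E[X²]E[Y²] - (E[X]E[Y])²
E[V] = 0.25, Var(V) = 0.0625
E[U] = 0.4, Var(U) = 0.16
E[V²] = 0.0625 + 0.25² = 0.125
E[U²] = 0.16 + 0.4² = 0.32
Var(Z) = 0.125*0.32 - (0.25*0.4)²
= 0.04 - 0.01 = 0.03

0.03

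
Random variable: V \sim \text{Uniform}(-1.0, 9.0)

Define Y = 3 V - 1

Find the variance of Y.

For Y = aV + b: Var(Y) = a² * Var(V)
Var(V) = (9 + 1)^2/12 = 8.3333333
Var(Y) = 3² * 8.3333333 = 9 * 8.3333333 = 75

75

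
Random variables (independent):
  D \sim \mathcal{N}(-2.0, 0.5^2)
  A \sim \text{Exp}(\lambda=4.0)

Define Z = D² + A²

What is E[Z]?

E[Z] = E[D²] + E[A²]
E[D²] = Var(D) + E[D]² = 0.25 + 4 = 4.25
E[A²] = Var(A) + E[A]² = 0.0625 + 0.0625 = 0.125
E[Z] = 4.25 + 0.125 = 4.375

4.375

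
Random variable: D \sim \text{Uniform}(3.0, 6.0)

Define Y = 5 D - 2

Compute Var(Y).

For Y = aD + b: Var(Y) = a² * Var(D)
Var(D) = (6 - 3)^2/12 = 0.75
Var(Y) = 5² * 0.75 = 25 * 0.75 = 18.75

18.75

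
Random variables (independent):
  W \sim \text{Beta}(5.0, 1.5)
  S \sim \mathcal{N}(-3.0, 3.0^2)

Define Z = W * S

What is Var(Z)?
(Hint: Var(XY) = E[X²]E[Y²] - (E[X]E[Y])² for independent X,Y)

Var(XY) = E[X²]E[Y²] - (E[X]E[Y])²
E[W] = 0.76923077, Var(W) = 0.023668639
E[S] = -3, Var(S) = 9
E[W²] = 0.023668639 + 0.76923077² = 0.61538462
E[S²] = 9 + (-3)² = 18
Var(Z) = 0.61538462*18 - (0.76923077*(-3))²
= 11.076923 - 5.3254438 = 5.7514793

5.7514793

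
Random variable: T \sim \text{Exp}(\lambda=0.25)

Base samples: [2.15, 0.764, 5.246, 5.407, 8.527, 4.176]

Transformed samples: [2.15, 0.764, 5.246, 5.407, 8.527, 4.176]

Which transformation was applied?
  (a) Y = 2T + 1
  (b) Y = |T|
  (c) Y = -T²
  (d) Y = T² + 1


Checking option (b) Y = |T|:
  T = 2.15 -> Y = 2.15 ✓
  T = 0.764 -> Y = 0.764 ✓
  T = 5.246 -> Y = 5.246 ✓
All samples match this transformation.

(b) |T|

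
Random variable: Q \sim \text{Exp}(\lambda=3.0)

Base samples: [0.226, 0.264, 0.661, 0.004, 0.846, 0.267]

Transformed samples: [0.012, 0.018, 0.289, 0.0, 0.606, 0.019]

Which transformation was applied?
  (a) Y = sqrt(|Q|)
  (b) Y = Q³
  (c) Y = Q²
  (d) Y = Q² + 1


Checking option (b) Y = Q³:
  Q = 0.226 -> Y = 0.012 ✓
  Q = 0.264 -> Y = 0.018 ✓
  Q = 0.661 -> Y = 0.289 ✓
All samples match this transformation.

(b) Q³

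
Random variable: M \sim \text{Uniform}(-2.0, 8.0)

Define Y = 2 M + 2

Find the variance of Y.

For Y = aM + b: Var(Y) = a² * Var(M)
Var(M) = (8 + 2)^2/12 = 8.3333333
Var(Y) = 2² * 8.3333333 = 4 * 8.3333333 = 33.333333

33.333333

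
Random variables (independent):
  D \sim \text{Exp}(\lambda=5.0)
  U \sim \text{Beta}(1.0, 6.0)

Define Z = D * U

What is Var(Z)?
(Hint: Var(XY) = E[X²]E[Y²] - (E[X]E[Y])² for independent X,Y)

Var(XY) = E[X²]E[Y²] - (E[X]E[Y])²
E[D] = 0.2, Var(D) = 0.04
E[U] = 0.14285714, Var(U) = 0.015306122
E[D²] = 0.04 + 0.2² = 0.08
E[U²] = 0.015306122 + 0.14285714² = 0.035714286
Var(Z) = 0.08*0.035714286 - (0.2*0.14285714)²
= 0.0028571429 - 0.00081632653 = 0.0020408163

0.0020408163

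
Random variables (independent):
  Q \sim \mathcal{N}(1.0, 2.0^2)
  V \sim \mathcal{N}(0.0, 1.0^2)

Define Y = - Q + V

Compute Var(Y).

For independent RVs: Var(aX + bY) = a²Var(X) + b²Var(Y)
Var(Q) = 4
Var(V) = 1
Var(Y) = (-1)²*4 + 1²*1
= 1*4 + 1*1 = 5

5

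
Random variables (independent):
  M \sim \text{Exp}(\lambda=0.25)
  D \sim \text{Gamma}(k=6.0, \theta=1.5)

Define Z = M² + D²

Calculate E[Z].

E[Z] = E[M²] + E[D²]
E[M²] = Var(M) + E[M]² = 16 + 16 = 32
E[D²] = Var(D) + E[D]² = 13.5 + 81 = 94.5
E[Z] = 32 + 94.5 = 126.5

126.5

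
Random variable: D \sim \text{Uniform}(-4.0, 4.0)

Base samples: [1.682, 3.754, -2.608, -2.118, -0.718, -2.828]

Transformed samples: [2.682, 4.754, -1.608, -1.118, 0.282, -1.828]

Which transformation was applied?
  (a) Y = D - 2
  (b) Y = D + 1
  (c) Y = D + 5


Checking option (b) Y = D + 1:
  D = 1.682 -> Y = 2.682 ✓
  D = 3.754 -> Y = 4.754 ✓
  D = -2.608 -> Y = -1.608 ✓
All samples match this transformation.

(b) D + 1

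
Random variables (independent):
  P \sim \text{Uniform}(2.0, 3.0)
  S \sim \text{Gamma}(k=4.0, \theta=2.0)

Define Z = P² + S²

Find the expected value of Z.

E[Z] = E[P²] + E[S²]
E[P²] = Var(P) + E[P]² = 0.083333333 + 6.25 = 6.3333333
E[S²] = Var(S) + E[S]² = 16 + 64 = 80
E[Z] = 6.3333333 + 80 = 86.333333

86.333333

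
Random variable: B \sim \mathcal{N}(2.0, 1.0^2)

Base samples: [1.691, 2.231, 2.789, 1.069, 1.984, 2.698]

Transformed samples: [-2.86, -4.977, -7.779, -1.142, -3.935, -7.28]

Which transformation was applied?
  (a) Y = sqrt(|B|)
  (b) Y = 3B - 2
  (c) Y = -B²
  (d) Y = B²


Checking option (c) Y = -B²:
  B = 1.691 -> Y = -2.86 ✓
  B = 2.231 -> Y = -4.977 ✓
  B = 2.789 -> Y = -7.779 ✓
All samples match this transformation.

(c) -B²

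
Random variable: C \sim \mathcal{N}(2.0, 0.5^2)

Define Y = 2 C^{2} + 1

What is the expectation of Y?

E[Y] = 2*E[C²] + 1
E[C] = 2
E[C²] = Var(C) + (E[C])² = 0.25 + 4 = 4.25
E[Y] = 2*4.25 + 1 = 9.5

9.5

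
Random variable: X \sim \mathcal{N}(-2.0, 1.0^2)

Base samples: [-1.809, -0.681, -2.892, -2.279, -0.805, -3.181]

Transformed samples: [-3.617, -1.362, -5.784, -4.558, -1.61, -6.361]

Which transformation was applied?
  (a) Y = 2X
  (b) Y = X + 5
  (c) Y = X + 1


Checking option (a) Y = 2X:
  X = -1.809 -> Y = -3.617 ✓
  X = -0.681 -> Y = -1.362 ✓
  X = -2.892 -> Y = -5.784 ✓
All samples match this transformation.

(a) 2X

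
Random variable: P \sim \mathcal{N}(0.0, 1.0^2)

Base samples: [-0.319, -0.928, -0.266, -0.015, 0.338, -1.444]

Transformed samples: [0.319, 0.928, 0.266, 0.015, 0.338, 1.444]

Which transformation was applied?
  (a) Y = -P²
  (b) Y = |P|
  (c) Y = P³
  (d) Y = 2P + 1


Checking option (b) Y = |P|:
  P = -0.319 -> Y = 0.319 ✓
  P = -0.928 -> Y = 0.928 ✓
  P = -0.266 -> Y = 0.266 ✓
All samples match this transformation.

(b) |P|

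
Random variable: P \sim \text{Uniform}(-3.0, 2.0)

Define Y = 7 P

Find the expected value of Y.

For Y = 7P:
E[Y] = 7 * E[P]
E[P] = (-3 + 2)/2 = -0.5
E[Y] = 7 * (-0.5) = -3.5

-3.5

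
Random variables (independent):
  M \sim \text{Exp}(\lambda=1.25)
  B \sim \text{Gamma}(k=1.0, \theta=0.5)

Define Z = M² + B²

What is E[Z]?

E[Z] = E[M²] + E[B²]
E[M²] = Var(M) + E[M]² = 0.64 + 0.64 = 1.28
E[B²] = Var(B) + E[B]² = 0.25 + 0.25 = 0.5
E[Z] = 1.28 + 0.5 = 1.78

1.78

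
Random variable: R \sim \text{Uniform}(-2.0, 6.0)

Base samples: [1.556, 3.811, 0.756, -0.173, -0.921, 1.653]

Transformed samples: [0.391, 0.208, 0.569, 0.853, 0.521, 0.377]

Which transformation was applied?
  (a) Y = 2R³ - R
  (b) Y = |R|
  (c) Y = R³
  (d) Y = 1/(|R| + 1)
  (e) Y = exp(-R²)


Checking option (d) Y = 1/(|R| + 1):
  R = 1.556 -> Y = 0.391 ✓
  R = 3.811 -> Y = 0.208 ✓
  R = 0.756 -> Y = 0.569 ✓
All samples match this transformation.

(d) 1/(|R| + 1)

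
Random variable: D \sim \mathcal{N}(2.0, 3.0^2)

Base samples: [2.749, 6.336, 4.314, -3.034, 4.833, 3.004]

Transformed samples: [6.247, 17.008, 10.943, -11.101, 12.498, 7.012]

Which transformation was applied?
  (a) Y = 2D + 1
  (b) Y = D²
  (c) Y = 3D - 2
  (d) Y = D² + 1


Checking option (c) Y = 3D - 2:
  D = 2.749 -> Y = 6.247 ✓
  D = 6.336 -> Y = 17.008 ✓
  D = 4.314 -> Y = 10.943 ✓
All samples match this transformation.

(c) 3D - 2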